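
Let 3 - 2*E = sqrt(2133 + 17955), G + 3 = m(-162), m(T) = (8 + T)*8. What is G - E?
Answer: -2473/2 + 9*sqrt(62) ≈ -1165.6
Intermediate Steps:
m(T) = 64 + 8*T
G = -1235 (G = -3 + (64 + 8*(-162)) = -3 + (64 - 1296) = -3 - 1232 = -1235)
E = 3/2 - 9*sqrt(62) (E = 3/2 - sqrt(2133 + 17955)/2 = 3/2 - 9*sqrt(62) ≈ -69.366)
G - E = -1235 - (3/2 - 9*sqrt(62)) = -1235 + (-3/2 + 9*sqrt(62)) = -2473/2 + 9*sqrt(62)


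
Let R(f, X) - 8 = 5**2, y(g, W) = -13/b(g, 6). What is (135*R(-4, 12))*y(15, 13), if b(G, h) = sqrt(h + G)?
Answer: -19305*sqrt(21)/7 ≈ -12638.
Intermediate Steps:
b(G, h) = sqrt(G + h)
y(g, W) = -13/sqrt(6 + g) (y(g, W) = -13/sqrt(g + 6) = -13/sqrt(6 + g))
R(f, X) = 33 (R(f, X) = 8 + 5**2 = 8 + 25 = 33)
(135*R(-4, 12))*y(15, 13) = (135*33)*(-13/sqrt(6 + 15)) = 4455*(-13*sqrt(21)/21) = -19305*sqrt(21)/7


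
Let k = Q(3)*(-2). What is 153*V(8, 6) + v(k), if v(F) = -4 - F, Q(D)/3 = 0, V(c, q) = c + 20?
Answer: 4280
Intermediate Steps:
V(c, q) = 20 + c
Q(D) = 0 (Q(D) = 3*0 = 0)
k = 0 (k = 0*(-2) = 0)
153*V(8, 6) + v(k) = 153*(20 + 8) + (-4 - 1*0) = 153*28 + (-4 + 0) = 4284 - 4 = 4280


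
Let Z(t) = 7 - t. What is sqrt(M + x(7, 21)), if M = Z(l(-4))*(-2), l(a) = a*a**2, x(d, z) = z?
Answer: 11*I ≈ 11.0*I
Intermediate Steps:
l(a) = a**3
M = -142 (M = (7 - 1*(-4)**3)*(-2) = (7 - 1*(-64))*(-2) = (7 + 64)*(-2) = 71*(-2) = -142)
sqrt(M + x(7, 21)) = sqrt(-142 + 21) = sqrt(-121) = 11*I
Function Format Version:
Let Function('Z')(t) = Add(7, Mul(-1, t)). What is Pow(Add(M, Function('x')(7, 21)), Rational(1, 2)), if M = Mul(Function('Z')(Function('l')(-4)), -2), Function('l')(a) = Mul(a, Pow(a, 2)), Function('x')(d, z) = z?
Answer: Mul(11, I) ≈ Mul(11.000, I)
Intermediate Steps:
Function('l')(a) = Pow(a, 3)
M = -142 (M = Mul(Add(7, Mul(-1, Pow(-4, 3))), -2) = Mul(Add(7, Mul(-1, -64)), -2) = Mul(Add(7, 64), -2) = Mul(71, -2) = -142)
Pow(Add(M, Function('x')(7, 21)), Rational(1, 2)) = Pow(Add(-142, 21), Rational(1, 2)) = Pow(-121, Rational(1, 2)) = Mul(11, I)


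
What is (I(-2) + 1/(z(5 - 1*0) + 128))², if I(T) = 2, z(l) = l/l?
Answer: 67081/16641 ≈ 4.0311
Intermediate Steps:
z(l) = 1
(I(-2) + 1/(z(5 - 1*0) + 128))² = (2 + 1/(1 + 128))² = (2 + 1/129)² = (259/129)² = 67081/16641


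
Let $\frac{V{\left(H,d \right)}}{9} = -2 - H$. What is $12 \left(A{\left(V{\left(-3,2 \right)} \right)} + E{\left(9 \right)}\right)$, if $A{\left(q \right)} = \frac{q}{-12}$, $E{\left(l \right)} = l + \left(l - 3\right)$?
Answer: $171$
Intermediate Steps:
$V{\left(H,d \right)} = -18 - 9 H$ ($V{\left(H,d \right)} = 9 \left(-2 - H\right) = -18 - 9 H$)
$E{\left(l \right)} = -3 + 2 l$ ($E{\left(l \right)} = l + \left(-3 + l\right) = -3 + 2 l$)
$A{\left(q \right)} = - \frac{q}{12}$
$12 \left(A{\left(V{\left(-3,2 \right)} \right)} + E{\left(9 \right)}\right) = 12 \left(- \frac{-18 - -27}{12} + \left(-3 + 2 \cdot 9\right)\right) = 12 \left(- \frac{-18 + 27}{12} + \left(-3 + 18\right)\right) = 12 \left(\left(- \frac{1}{12}\right) 9 + 15\right) = 12 \left(- \frac{3}{4} + 15\right) = 12 \cdot \frac{57}{4} = 171$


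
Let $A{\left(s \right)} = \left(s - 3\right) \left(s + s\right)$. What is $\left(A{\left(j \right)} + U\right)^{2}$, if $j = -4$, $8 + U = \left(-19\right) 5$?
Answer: $2209$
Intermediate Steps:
$U = -103$ ($U = -8 - 95 = -103$)
$A{\left(s \right)} = 2 s \left(-3 + s\right)$ ($A{\left(s \right)} = \left(-3 + s\right) 2 s = 2 s \left(-3 + s\right)$)
$\left(A{\left(j \right)} + U\right)^{2} = \left(2 \left(-4\right) \left(-3 - 4\right) - 103\right)^{2} = \left(2 \left(-4\right) \left(-7\right) - 103\right)^{2} = \left(56 - 103\right)^{2} = \left(-47\right)^{2} = 2209$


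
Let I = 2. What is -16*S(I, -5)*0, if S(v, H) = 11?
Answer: 0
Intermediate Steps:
-16*S(I, -5)*0 = -16*11*0 = -176*0 = 0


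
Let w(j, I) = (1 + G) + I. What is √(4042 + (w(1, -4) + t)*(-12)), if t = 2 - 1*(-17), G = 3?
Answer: √3814 ≈ 61.758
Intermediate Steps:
t = 19 (t = 2 + 17 = 19)
w(j, I) = 4 + I (w(j, I) = (1 + 3) + I = 4 + I)
√(4042 + (w(1, -4) + t)*(-12)) = √(4042 + ((4 - 4) + 19)*(-12)) = √(4042 + (0 + 19)*(-12)) = √(4042 + 19*(-12)) = √(4042 - 228) = √3814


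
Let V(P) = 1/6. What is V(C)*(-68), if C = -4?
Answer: -34/3 ≈ -11.333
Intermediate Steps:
V(P) = ⅙
V(C)*(-68) = (⅙)*(-68) = -34/3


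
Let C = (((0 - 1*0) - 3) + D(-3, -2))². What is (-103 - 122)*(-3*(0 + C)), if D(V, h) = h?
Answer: 16875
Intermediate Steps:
C = 25 (C = (((0 - 1*0) - 3) - 2)² = (((0 + 0) - 3) - 2)² = ((0 - 3) - 2)² = (-3 - 2)² = (-5)² = 25)
(-103 - 122)*(-3*(0 + C)) = (-103 - 122)*(-3*(0 + 25)) = -(-675)*25 = -225*(-75) = 16875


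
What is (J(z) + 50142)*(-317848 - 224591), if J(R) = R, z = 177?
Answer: -27294988041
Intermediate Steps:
(J(z) + 50142)*(-317848 - 224591) = (177 + 50142)*(-317848 - 224591) = 50319*(-542439) = -27294988041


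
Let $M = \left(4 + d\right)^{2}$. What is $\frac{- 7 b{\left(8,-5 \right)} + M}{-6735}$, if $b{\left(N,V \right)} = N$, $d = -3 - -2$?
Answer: $\frac{47}{6735} \approx 0.0069785$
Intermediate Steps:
$d = -1$ ($d = -3 + 2 = -1$)
$M = 9$ ($M = \left(4 - 1\right)^{2} = 3^{2} = 9$)
$\frac{- 7 b{\left(8,-5 \right)} + M}{-6735} = \frac{\left(-7\right) 8 + 9}{-6735} = \left(-56 + 9\right) \left(- \frac{1}{6735}\right) = \left(-47\right) \left(- \frac{1}{6735}\right) = \frac{47}{6735}$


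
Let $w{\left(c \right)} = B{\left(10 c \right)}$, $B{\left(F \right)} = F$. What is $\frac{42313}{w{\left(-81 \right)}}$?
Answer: $- \frac{42313}{810} \approx -52.238$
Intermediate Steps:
$w{\left(c \right)} = 10 c$
$\frac{42313}{w{\left(-81 \right)}} = \frac{42313}{10 \left(-81\right)} = \frac{42313}{-810} = 42313 \left(- \frac{1}{810}\right) = - \frac{42313}{810}$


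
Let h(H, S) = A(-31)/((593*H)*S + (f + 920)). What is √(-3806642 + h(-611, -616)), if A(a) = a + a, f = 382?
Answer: I*√47406767376147078170635/111596135 ≈ 1951.1*I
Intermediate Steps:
A(a) = 2*a
h(H, S) = -62/(1302 + 593*H*S) (h(H, S) = (2*(-31))/((593*H)*S + (382 + 920)) = -62/(593*H*S + 1302) = -62/(1302 + 593*H*S))
√(-3806642 + h(-611, -616)) = √(-3806642 - 62/(1302 + 593*(-611)*(-616))) = √(-3806642 - 62/(1302 + 223190968)) = √(-3806642 - 62/223192270) = √(-3806642 - 62*1/223192270) = √(-3806642 - 31/111596135) = √(-424806534528701/111596135) = I*√47406767376147078170635/111596135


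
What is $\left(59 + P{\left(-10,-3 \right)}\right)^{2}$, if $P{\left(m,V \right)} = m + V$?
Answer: $2116$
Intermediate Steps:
$P{\left(m,V \right)} = V + m$
$\left(59 + P{\left(-10,-3 \right)}\right)^{2} = \left(59 - 13\right)^{2} = 46^{2} = 2116$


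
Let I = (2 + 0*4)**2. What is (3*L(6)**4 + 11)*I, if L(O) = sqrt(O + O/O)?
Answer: 632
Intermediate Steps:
L(O) = sqrt(1 + O) (L(O) = sqrt(O + 1) = sqrt(1 + O))
I = 4 (I = (2 + 0)**2 = 2**2 = 4)
(3*L(6)**4 + 11)*I = (3*(sqrt(1 + 6))**4 + 11)*4 = (3*(sqrt(7))**4 + 11)*4 = (3*49 + 11)*4 = (147 + 11)*4 = 158*4 = 632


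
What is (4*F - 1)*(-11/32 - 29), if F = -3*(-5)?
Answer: -55401/32 ≈ -1731.3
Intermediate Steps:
F = 15
(4*F - 1)*(-11/32 - 29) = (4*15 - 1)*(-11/32 - 29) = (60 - 1)*(-11*1/32 - 29) = 59*(-11/32 - 29) = 59*(-939/32) = -55401/32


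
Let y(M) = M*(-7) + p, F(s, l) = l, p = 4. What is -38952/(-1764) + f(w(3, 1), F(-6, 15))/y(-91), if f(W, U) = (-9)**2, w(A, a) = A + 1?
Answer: 697531/31409 ≈ 22.208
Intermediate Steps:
w(A, a) = 1 + A
f(W, U) = 81
y(M) = 4 - 7*M (y(M) = M*(-7) + 4 = -7*M + 4 = 4 - 7*M)
-38952/(-1764) + f(w(3, 1), F(-6, 15))/y(-91) = -38952/(-1764) + 81/(4 - 7*(-91)) = -38952*(-1/1764) + 81/(4 + 637) = 1082/49 + 81/641 = 697531/31409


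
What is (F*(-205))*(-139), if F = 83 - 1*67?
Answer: 455920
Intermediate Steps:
F = 16 (F = 83 - 67 = 16)
(F*(-205))*(-139) = (16*(-205))*(-139) = -3280*(-139) = 455920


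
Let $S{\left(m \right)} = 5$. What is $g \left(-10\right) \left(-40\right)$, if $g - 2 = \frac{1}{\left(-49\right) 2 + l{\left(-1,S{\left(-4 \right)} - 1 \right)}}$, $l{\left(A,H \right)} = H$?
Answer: $\frac{37400}{47} \approx 795.74$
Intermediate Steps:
$g = \frac{187}{94}$ ($g = 2 + \frac{1}{\left(-49\right) 2 + \left(5 - 1\right)} = 2 + \frac{1}{-98 + \left(5 - 1\right)} = 2 + \frac{1}{-98 + 4} = 2 + \frac{1}{-94} = 2 - \frac{1}{94} = \frac{187}{94} \approx 1.9894$)
$g \left(-10\right) \left(-40\right) = \frac{187}{94} \left(-10\right) \left(-40\right) = \left(- \frac{935}{47}\right) \left(-40\right) = \frac{37400}{47}$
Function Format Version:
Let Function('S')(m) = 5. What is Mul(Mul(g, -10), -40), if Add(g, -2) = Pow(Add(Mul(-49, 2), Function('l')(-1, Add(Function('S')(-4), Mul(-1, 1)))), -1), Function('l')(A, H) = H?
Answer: Rational(37400, 47) ≈ 795.74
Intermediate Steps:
g = Rational(187, 94) (g = Add(2, Pow(Add(Mul(-49, 2), Add(5, Mul(-1, 1))), -1)) = Add(2, Pow(Add(-98, Add(5, -1)), -1)) = Add(2, Pow(Add(-98, 4), -1)) = Add(2, Pow(-94, -1)) = Add(2, Rational(-1, 94)) = Rational(187, 94) ≈ 1.9894)
Mul(Mul(g, -10), -40) = Mul(Mul(Rational(187, 94), -10), -40) = Mul(Rational(-935, 47), -40) = Rational(37400, 47)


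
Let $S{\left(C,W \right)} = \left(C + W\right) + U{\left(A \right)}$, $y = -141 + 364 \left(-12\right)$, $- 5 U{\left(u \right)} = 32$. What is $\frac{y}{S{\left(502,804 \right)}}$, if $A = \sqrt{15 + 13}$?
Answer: $- \frac{2505}{722} \approx -3.4695$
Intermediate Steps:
$A = 2 \sqrt{7}$ ($A = \sqrt{28} = 2 \sqrt{7} \approx 5.2915$)
$U{\left(u \right)} = - \frac{32}{5}$ ($U{\left(u \right)} = \left(- \frac{1}{5}\right) 32 = - \frac{32}{5}$)
$y = -4509$ ($y = -141 - 4368 = -4509$)
$S{\left(C,W \right)} = - \frac{32}{5} + C + W$ ($S{\left(C,W \right)} = \left(C + W\right) - \frac{32}{5} = - \frac{32}{5} + C + W$)
$\frac{y}{S{\left(502,804 \right)}} = - \frac{4509}{- \frac{32}{5} + 502 + 804} = - \frac{4509}{\frac{6498}{5}} = \left(-4509\right) \frac{5}{6498} = - \frac{2505}{722}$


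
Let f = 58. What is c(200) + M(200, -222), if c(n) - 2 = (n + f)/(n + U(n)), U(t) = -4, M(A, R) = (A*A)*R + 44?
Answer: -870235363/98 ≈ -8.8800e+6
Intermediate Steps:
M(A, R) = 44 + R*A**2 (M(A, R) = A**2*R + 44 = R*A**2 + 44 = 44 + R*A**2)
c(n) = 2 + (58 + n)/(-4 + n) (c(n) = 2 + (n + 58)/(n - 4) = 2 + (58 + n)/(-4 + n))
c(200) + M(200, -222) = (50 + 3*200)/(-4 + 200) + (44 - 222*200**2) = (50 + 600)/196 + (44 - 222*40000) = (1/196)*650 + (44 - 8880000) = 325/98 - 8879956 = -870235363/98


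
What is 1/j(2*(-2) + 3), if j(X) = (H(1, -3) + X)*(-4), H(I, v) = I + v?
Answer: 1/12 ≈ 0.083333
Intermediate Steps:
j(X) = 8 - 4*X (j(X) = ((1 - 3) + X)*(-4) = (-2 + X)*(-4) = 8 - 4*X)
1/j(2*(-2) + 3) = 1/(8 - 4*(2*(-2) + 3)) = 1/(8 - 4*(-4 + 3)) = 1/(8 - 4*(-1)) = 1/(8 + 4) = 1/12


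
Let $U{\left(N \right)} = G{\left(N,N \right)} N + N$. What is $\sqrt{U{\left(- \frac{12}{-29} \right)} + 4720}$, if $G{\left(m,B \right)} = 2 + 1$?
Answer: $\frac{4 \sqrt{248182}}{29} \approx 68.714$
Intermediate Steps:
$G{\left(m,B \right)} = 3$
$U{\left(N \right)} = 4 N$ ($U{\left(N \right)} = 3 N + N = 4 N$)
$\sqrt{U{\left(- \frac{12}{-29} \right)} + 4720} = \sqrt{4 \left(- \frac{12}{-29}\right) + 4720} = \sqrt{4 \left(\left(-12\right) \left(- \frac{1}{29}\right)\right) + 4720} = \sqrt{4 \cdot \frac{12}{29} + 4720} = \sqrt{\frac{48}{29} + 4720} = \sqrt{\frac{136928}{29}} = \frac{4 \sqrt{248182}}{29}$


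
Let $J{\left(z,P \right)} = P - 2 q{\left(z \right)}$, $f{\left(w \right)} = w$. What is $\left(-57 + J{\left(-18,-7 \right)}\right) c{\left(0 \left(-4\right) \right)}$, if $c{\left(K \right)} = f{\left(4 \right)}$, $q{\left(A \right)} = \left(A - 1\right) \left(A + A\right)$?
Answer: $-5728$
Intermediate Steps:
$q{\left(A \right)} = 2 A \left(-1 + A\right)$ ($q{\left(A \right)} = \left(-1 + A\right) 2 A = 2 A \left(-1 + A\right)$)
$c{\left(K \right)} = 4$
$J{\left(z,P \right)} = P - 4 z \left(-1 + z\right)$ ($J{\left(z,P \right)} = P - 2 \cdot 2 z \left(-1 + z\right) = P - 4 z \left(-1 + z\right)$)
$\left(-57 + J{\left(-18,-7 \right)}\right) c{\left(0 \left(-4\right) \right)} = \left(-57 - \left(7 - 72 \left(-1 - 18\right)\right)\right) 4 = \left(-57 - \left(7 - -1368\right)\right) 4 = \left(-57 - 1375\right) 4 = \left(-1432\right) 4 = -5728$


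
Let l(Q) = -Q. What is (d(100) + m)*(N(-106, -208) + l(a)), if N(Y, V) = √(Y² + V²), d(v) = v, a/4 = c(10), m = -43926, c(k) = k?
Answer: 1753040 - 438260*√545 ≈ -8.4782e+6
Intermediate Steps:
a = 40 (a = 4*10 = 40)
N(Y, V) = √(V² + Y²)
(d(100) + m)*(N(-106, -208) + l(a)) = (100 - 43926)*(√((-208)² + (-106)²) - 1*40) = -43826*(√(43264 + 11236) - 40) = -43826*(√54500 - 40) = -43826*(10*√545 - 40) = -43826*(-40 + 10*√545) = 1753040 - 438260*√545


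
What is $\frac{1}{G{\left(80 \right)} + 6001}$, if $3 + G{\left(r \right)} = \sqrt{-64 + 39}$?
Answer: $\frac{5998}{35976029} - \frac{5 i}{35976029} \approx 0.00016672 - 1.3898 \cdot 10^{-7} i$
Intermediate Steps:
$G{\left(r \right)} = -3 + 5 i$ ($G{\left(r \right)} = -3 + \sqrt{-64 + 39} = -3 + \sqrt{-25} = -3 + 5 i$)
$\frac{1}{G{\left(80 \right)} + 6001} = \frac{1}{\left(-3 + 5 i\right) + 6001} = \frac{1}{5998 + 5 i} = \frac{5998 - 5 i}{35976029}$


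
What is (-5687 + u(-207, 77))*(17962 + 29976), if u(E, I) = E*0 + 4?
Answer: -272431654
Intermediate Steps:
u(E, I) = 4 (u(E, I) = 0 + 4 = 4)
(-5687 + u(-207, 77))*(17962 + 29976) = (-5687 + 4)*(17962 + 29976) = -5683*47938 = -272431654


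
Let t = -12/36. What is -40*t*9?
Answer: 120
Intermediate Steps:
t = -⅓ (t = -12*1/36 = -⅓ ≈ -0.33333)
-40*t*9 = -40*(-⅓)*9 = (40/3)*9 = 120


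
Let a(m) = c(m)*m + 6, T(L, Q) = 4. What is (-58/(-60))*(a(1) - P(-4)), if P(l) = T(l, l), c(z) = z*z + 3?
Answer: 29/5 ≈ 5.8000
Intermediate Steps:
c(z) = 3 + z**2 (c(z) = z**2 + 3 = 3 + z**2)
P(l) = 4
a(m) = 6 + m*(3 + m**2) (a(m) = (3 + m**2)*m + 6 = m*(3 + m**2) + 6 = 6 + m*(3 + m**2))
(-58/(-60))*(a(1) - P(-4)) = (-58/(-60))*((6 + 1*(3 + 1**2)) - 1*4) = (-58*(-1/60))*((6 + 1*(3 + 1)) - 4) = 29*((6 + 1*4) - 4)/30 = 29*((6 + 4) - 4)/30 = 29*(10 - 4)/30 = (29/30)*6 = 29/5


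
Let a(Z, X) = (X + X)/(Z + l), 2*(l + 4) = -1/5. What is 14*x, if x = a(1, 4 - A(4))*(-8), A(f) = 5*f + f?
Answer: -44800/31 ≈ -1445.2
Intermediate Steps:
A(f) = 6*f
l = -41/10 (l = -4 + (-1/5)/2 = -4 + (-1*1/5)/2 = -4 + (1/2)*(-1/5) = -4 - 1/10 = -41/10 ≈ -4.1000)
a(Z, X) = 2*X/(-41/10 + Z) (a(Z, X) = (X + X)/(Z - 41/10) = (2*X)/(-41/10 + Z) = 2*X/(-41/10 + Z))
x = -3200/31 (x = (20*(4 - 6*4)/(-41 + 10*1))*(-8) = (20*(4 - 1*24)/(-41 + 10))*(-8) = (20*(4 - 24)/(-31))*(-8) = (20*(-20)*(-1/31))*(-8) = (400/31)*(-8) = -3200/31 ≈ -103.23)
14*x = 14*(-3200/31) = -44800/31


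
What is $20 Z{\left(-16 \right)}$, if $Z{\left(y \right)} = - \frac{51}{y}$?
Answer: $\frac{255}{4} \approx 63.75$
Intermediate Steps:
$20 Z{\left(-16 \right)} = 20 \left(- \frac{51}{-16}\right) = 20 \left(\left(-51\right) \left(- \frac{1}{16}\right)\right) = 20 \cdot \frac{51}{16} = \frac{255}{4}$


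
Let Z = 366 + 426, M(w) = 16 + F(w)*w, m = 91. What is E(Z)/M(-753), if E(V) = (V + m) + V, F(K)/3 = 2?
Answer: -1675/4502 ≈ -0.37206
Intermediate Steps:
F(K) = 6 (F(K) = 3*2 = 6)
M(w) = 16 + 6*w
Z = 792
E(V) = 91 + 2*V (E(V) = (V + 91) + V = (91 + V) + V = 91 + 2*V)
E(Z)/M(-753) = (91 + 2*792)/(16 + 6*(-753)) = (91 + 1584)/(16 - 4518) = 1675/(-4502) = 1675*(-1/4502) = -1675/4502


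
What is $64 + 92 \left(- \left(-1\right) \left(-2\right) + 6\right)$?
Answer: $432$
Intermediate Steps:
$64 + 92 \left(- \left(-1\right) \left(-2\right) + 6\right) = 64 + 92 \left(\left(-1\right) 2 + 6\right) = 64 + 92 \left(-2 + 6\right) = 64 + 92 \cdot 4 = 64 + 368 = 432$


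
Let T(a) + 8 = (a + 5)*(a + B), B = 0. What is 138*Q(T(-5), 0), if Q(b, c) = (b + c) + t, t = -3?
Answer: -1518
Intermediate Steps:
T(a) = -8 + a*(5 + a) (T(a) = -8 + (a + 5)*(a + 0) = -8 + (5 + a)*a = -8 + a*(5 + a))
Q(b, c) = -3 + b + c (Q(b, c) = (b + c) - 3 = -3 + b + c)
138*Q(T(-5), 0) = 138*(-3 + (-8 + (-5)² + 5*(-5)) + 0) = 138*(-3 + (-8 + 25 - 25) + 0) = 138*(-3 - 8 + 0) = 138*(-11) = -1518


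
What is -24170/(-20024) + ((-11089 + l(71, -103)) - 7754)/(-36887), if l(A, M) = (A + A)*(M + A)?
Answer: 679930039/369312644 ≈ 1.8411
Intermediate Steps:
l(A, M) = 2*A*(A + M) (l(A, M) = (2*A)*(A + M) = 2*A*(A + M))
-24170/(-20024) + ((-11089 + l(71, -103)) - 7754)/(-36887) = -24170/(-20024) + ((-11089 + 2*71*(71 - 103)) - 7754)/(-36887) = -24170*(-1/20024) + ((-11089 + 2*71*(-32)) - 7754)*(-1/36887) = 12085/10012 + ((-11089 - 4544) - 7754)*(-1/36887) = 12085/10012 + (-15633 - 7754)*(-1/36887) = 12085/10012 - 23387*(-1/36887) = 12085/10012 + 23387/36887 = 679930039/369312644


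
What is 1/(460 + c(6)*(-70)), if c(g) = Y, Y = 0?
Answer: 1/460 ≈ 0.0021739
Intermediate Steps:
c(g) = 0
1/(460 + c(6)*(-70)) = 1/(460 + 0*(-70)) = 1/(460 + 0) = 1/460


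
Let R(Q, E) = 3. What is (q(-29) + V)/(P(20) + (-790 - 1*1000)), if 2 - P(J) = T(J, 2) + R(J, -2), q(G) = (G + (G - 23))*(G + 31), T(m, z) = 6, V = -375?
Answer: 179/599 ≈ 0.29883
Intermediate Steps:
q(G) = (-23 + 2*G)*(31 + G) (q(G) = (G + (-23 + G))*(31 + G) = (-23 + 2*G)*(31 + G))
P(J) = -7 (P(J) = 2 - (6 + 3) = 2 - 1*9 = 2 - 9 = -7)
(q(-29) + V)/(P(20) + (-790 - 1*1000)) = ((-713 + 2*(-29)**2 + 39*(-29)) - 375)/(-7 + (-790 - 1*1000)) = ((-713 + 2*841 - 1131) - 375)/(-7 + (-790 - 1000)) = ((-713 + 1682 - 1131) - 375)/(-7 - 1790) = (-162 - 375)/(-1797) = -537*(-1/1797) = 179/599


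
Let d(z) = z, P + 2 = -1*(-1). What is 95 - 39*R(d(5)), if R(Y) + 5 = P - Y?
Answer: 524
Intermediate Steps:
P = -1 (P = -2 - 1*(-1) = -2 + 1 = -1)
R(Y) = -6 - Y (R(Y) = -5 + (-1 - Y) = -6 - Y)
95 - 39*R(d(5)) = 95 - 39*(-6 - 1*5) = 95 - 39*(-6 - 5) = 95 - 39*(-11) = 95 + 429 = 524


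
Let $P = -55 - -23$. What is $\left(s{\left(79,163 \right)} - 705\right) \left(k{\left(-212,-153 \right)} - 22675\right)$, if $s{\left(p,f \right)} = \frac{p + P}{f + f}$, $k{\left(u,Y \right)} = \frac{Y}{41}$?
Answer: $\frac{106829333662}{6683} \approx 1.5985 \cdot 10^{7}$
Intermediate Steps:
$P = -32$ ($P = -55 + 23 = -32$)
$k{\left(u,Y \right)} = \frac{Y}{41}$ ($k{\left(u,Y \right)} = Y \frac{1}{41} = \frac{Y}{41}$)
$s{\left(p,f \right)} = \frac{-32 + p}{2 f}$ ($s{\left(p,f \right)} = \frac{p - 32}{f + f} = \frac{-32 + p}{2 f}$)
$\left(s{\left(79,163 \right)} - 705\right) \left(k{\left(-212,-153 \right)} - 22675\right) = \left(\frac{-32 + 79}{2 \cdot 163} - 705\right) \left(\frac{1}{41} \left(-153\right) - 22675\right) = \left(\frac{1}{2} \cdot \frac{1}{163} \cdot 47 - 705\right) \left(- \frac{153}{41} - 22675\right) = \left(\frac{47}{326} - 705\right) \left(- \frac{929828}{41}\right) = \left(- \frac{229783}{326}\right) \left(- \frac{929828}{41}\right) = \frac{106829333662}{6683}$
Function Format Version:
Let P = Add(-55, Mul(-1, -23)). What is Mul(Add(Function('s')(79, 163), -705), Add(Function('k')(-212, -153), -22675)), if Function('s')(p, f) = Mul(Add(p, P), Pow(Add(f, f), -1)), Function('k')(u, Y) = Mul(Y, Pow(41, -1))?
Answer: Rational(106829333662, 6683) ≈ 1.5985e+7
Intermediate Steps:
P = -32 (P = Add(-55, 23) = -32)
Function('k')(u, Y) = Mul(Rational(1, 41), Y) (Function('k')(u, Y) = Mul(Y, Rational(1, 41)) = Mul(Rational(1, 41), Y))
Function('s')(p, f) = Mul(Rational(1, 2), Pow(f, -1), Add(-32, p)) (Function('s')(p, f) = Mul(Add(p, -32), Pow(Add(f, f), -1)) = Mul(Add(-32, p), Pow(Mul(2, f), -1)) = Mul(Add(-32, p), Mul(Rational(1, 2), Pow(f, -1))) = Mul(Rational(1, 2), Pow(f, -1), Add(-32, p)))
Mul(Add(Function('s')(79, 163), -705), Add(Function('k')(-212, -153), -22675)) = Mul(Add(Mul(Rational(1, 2), Pow(163, -1), Add(-32, 79)), -705), Add(Mul(Rational(1, 41), -153), -22675)) = Mul(Add(Mul(Rational(1, 2), Rational(1, 163), 47), -705), Add(Rational(-153, 41), -22675)) = Mul(Add(Rational(47, 326), -705), Rational(-929828, 41)) = Mul(Rational(-229783, 326), Rational(-929828, 41)) = Rational(106829333662, 6683)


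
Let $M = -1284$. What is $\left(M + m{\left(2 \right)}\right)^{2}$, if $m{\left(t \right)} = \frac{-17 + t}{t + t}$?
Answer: $\frac{26532801}{16} \approx 1.6583 \cdot 10^{6}$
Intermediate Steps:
$m{\left(t \right)} = \frac{-17 + t}{2 t}$
$\left(M + m{\left(2 \right)}\right)^{2} = \left(-1284 + \frac{-17 + 2}{2 \cdot 2}\right)^{2} = \left(-1284 + \frac{1}{2} \cdot \frac{1}{2} \left(-15\right)\right)^{2} = \left(-1284 - \frac{15}{4}\right)^{2} = \left(- \frac{5151}{4}\right)^{2} = \frac{26532801}{16}$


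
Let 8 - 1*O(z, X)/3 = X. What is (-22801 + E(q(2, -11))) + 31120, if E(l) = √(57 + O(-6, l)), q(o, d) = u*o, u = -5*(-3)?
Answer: 8319 + 3*I ≈ 8319.0 + 3.0*I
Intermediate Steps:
u = 15
O(z, X) = 24 - 3*X
q(o, d) = 15*o
E(l) = √(81 - 3*l) (E(l) = √(57 + (24 - 3*l)) = √(81 - 3*l))
(-22801 + E(q(2, -11))) + 31120 = (-22801 + √(81 - 45*2)) + 31120 = (-22801 + √(81 - 3*30)) + 31120 = (-22801 + √(81 - 90)) + 31120 = (-22801 + √(-9)) + 31120 = (-22801 + 3*I) + 31120 = 8319 + 3*I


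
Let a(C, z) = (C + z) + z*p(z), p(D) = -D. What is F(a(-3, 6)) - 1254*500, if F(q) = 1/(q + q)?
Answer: -41382001/66 ≈ -6.2700e+5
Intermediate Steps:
a(C, z) = C + z - z² (a(C, z) = (C + z) + z*(-z) = (C + z) - z² = C + z - z²)
F(q) = 1/(2*q)
F(a(-3, 6)) - 1254*500 = 1/(2*(-3 + 6 - 1*6²)) - 1254*500 = 1/(2*(-3 + 6 - 1*36)) - 627000 = 1/(2*(-3 + 6 - 36)) - 627000 = (½)/(-33) - 627000 = (½)*(-1/33) - 627000 = -1/66 - 627000 = -41382001/66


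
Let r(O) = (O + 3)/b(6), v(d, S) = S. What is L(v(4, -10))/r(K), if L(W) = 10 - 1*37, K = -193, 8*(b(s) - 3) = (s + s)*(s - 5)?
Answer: 243/380 ≈ 0.63947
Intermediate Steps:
b(s) = 3 + s*(-5 + s)/4 (b(s) = 3 + ((s + s)*(s - 5))/8 = 3 + ((2*s)*(-5 + s))/8 = 3 + (2*s*(-5 + s))/8 = 3 + s*(-5 + s)/4)
L(W) = -27 (L(W) = 10 - 37 = -27)
r(O) = ⅔ + 2*O/9 (r(O) = (O + 3)/(3 - 5/4*6 + (¼)*6²) = (3 + O)/(3 - 15/2 + (¼)*36) = (3 + O)/(3 - 15/2 + 9) = (3 + O)/(9/2) = (3 + O)*(2/9) = ⅔ + 2*O/9)
L(v(4, -10))/r(K) = -27/(⅔ + (2/9)*(-193)) = -27/(⅔ - 386/9) = -27/(-380/9) = -27*(-9/380) = 243/380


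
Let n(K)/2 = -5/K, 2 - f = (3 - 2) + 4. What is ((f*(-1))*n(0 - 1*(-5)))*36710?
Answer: -220260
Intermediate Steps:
f = -3 (f = 2 - ((3 - 2) + 4) = 2 - (1 + 4) = 2 - 1*5 = 2 - 5 = -3)
n(K) = -10/K (n(K) = 2*(-5/K) = -10/K)
((f*(-1))*n(0 - 1*(-5)))*36710 = ((-3*(-1))*(-10/(0 - 1*(-5))))*36710 = (3*(-10/(0 + 5)))*36710 = (3*(-10/5))*36710 = (3*(-10*1/5))*36710 = (3*(-2))*36710 = -6*36710 = -220260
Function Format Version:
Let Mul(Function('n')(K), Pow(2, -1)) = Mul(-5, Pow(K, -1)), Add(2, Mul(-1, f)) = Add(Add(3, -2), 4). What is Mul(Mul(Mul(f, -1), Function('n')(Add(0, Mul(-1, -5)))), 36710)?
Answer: -220260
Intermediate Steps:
f = -3 (f = Add(2, Mul(-1, Add(Add(3, -2), 4))) = Add(2, Mul(-1, Add(1, 4))) = Add(2, Mul(-1, 5)) = Add(2, -5) = -3)
Function('n')(K) = Mul(-10, Pow(K, -1)) (Function('n')(K) = Mul(2, Mul(-5, Pow(K, -1))) = Mul(-10, Pow(K, -1)))
Mul(Mul(Mul(f, -1), Function('n')(Add(0, Mul(-1, -5)))), 36710) = Mul(Mul(Mul(-3, -1), Mul(-10, Pow(Add(0, Mul(-1, -5)), -1))), 36710) = Mul(Mul(3, Mul(-10, Pow(Add(0, 5), -1))), 36710) = Mul(Mul(3, Mul(-10, Pow(5, -1))), 36710) = Mul(Mul(3, Mul(-10, Rational(1, 5))), 36710) = Mul(Mul(3, -2), 36710) = Mul(-6, 36710) = -220260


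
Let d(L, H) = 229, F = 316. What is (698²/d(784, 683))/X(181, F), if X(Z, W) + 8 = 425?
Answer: 487204/95493 ≈ 5.1020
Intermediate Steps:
X(Z, W) = 417 (X(Z, W) = -8 + 425 = 417)
(698²/d(784, 683))/X(181, F) = (698²/229)/417 = (487204*(1/229))*(1/417) = (487204/229)*(1/417) = 487204/95493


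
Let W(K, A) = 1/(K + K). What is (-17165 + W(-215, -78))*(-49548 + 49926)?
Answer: -1394999739/215 ≈ -6.4884e+6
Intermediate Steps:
W(K, A) = 1/(2*K)
(-17165 + W(-215, -78))*(-49548 + 49926) = (-17165 + (1/2)/(-215))*(-49548 + 49926) = (-17165 + (1/2)*(-1/215))*378 = (-17165 - 1/430)*378 = -7380951/430*378 = -1394999739/215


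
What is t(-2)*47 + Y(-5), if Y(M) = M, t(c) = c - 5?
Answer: -334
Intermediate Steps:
t(c) = -5 + c
t(-2)*47 + Y(-5) = (-5 - 2)*47 - 5 = -7*47 - 5 = -329 - 5 = -334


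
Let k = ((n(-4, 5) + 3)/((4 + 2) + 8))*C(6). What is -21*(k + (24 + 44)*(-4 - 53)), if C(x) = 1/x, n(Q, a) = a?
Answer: 81394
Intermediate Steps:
C(x) = 1/x
k = 2/21 (k = ((5 + 3)/((4 + 2) + 8))/6 = (8/(6 + 8))*(1/6) = (8/14)*(1/6) = (8*(1/14))*(1/6) = (4/7)*(1/6) = 2/21 ≈ 0.095238)
-21*(k + (24 + 44)*(-4 - 53)) = -21*(2/21 + (24 + 44)*(-4 - 53)) = -21*(2/21 + 68*(-57)) = -21*(2/21 - 3876) = -21*(-81394/21) = 81394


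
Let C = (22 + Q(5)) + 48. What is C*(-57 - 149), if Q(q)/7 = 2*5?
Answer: -28840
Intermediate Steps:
Q(q) = 70 (Q(q) = 7*(2*5) = 7*10 = 70)
C = 140 (C = (22 + 70) + 48 = 92 + 48 = 140)
C*(-57 - 149) = 140*(-57 - 149) = 140*(-206) = -28840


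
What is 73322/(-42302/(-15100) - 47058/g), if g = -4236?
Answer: 48853532075/9268407 ≈ 5271.0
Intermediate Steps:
73322/(-42302/(-15100) - 47058/g) = 73322/(-42302/(-15100) - 47058/(-4236)) = 73322/(-42302*(-1/15100) - 47058*(-1/4236)) = 73322/(21151/7550 + 7843/706) = 73322/(18536814/1332575) = 73322*(1332575/18536814) = 48853532075/9268407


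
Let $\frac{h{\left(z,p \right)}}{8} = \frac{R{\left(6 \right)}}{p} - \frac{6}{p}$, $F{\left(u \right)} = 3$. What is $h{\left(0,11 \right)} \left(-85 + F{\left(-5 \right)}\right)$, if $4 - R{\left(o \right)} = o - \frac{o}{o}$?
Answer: $\frac{4592}{11} \approx 417.45$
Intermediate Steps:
$R{\left(o \right)} = 5 - o$ ($R{\left(o \right)} = 4 - \left(o - \frac{o}{o}\right) = 4 - \left(o - 1\right) = 4 - \left(-1 + o\right) = 5 - o$)
$h{\left(z,p \right)} = - \frac{56}{p}$ ($h{\left(z,p \right)} = 8 \left(\frac{5 - 6}{p} - \frac{6}{p}\right) = 8 \left(- \frac{1}{p} - \frac{6}{p}\right) = 8 \left(- \frac{7}{p}\right) = - \frac{56}{p}$)
$h{\left(0,11 \right)} \left(-85 + F{\left(-5 \right)}\right) = - \frac{56}{11} \left(-85 + 3\right) = \left(-56\right) \frac{1}{11} \left(-82\right) = \left(- \frac{56}{11}\right) \left(-82\right) = \frac{4592}{11}$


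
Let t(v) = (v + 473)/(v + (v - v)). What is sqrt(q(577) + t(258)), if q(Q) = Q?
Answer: 7*sqrt(426)/6 ≈ 24.080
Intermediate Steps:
t(v) = (473 + v)/v (t(v) = (473 + v)/(v + 0) = (473 + v)/v)
sqrt(q(577) + t(258)) = sqrt(577 + (473 + 258)/258) = sqrt(577 + (1/258)*731) = sqrt(577 + 17/6) = sqrt(3479/6) = 7*sqrt(426)/6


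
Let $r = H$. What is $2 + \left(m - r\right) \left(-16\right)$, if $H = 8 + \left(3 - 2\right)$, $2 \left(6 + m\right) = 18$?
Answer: $98$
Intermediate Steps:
$m = 3$ ($m = -6 + \frac{1}{2} \cdot 18 = -6 + 9 = 3$)
$H = 9$ ($H = 8 + 1 = 9$)
$r = 9$
$2 + \left(m - r\right) \left(-16\right) = 2 + \left(3 - 9\right) \left(-16\right) = 2 - -96 = 2 + 96 = 98$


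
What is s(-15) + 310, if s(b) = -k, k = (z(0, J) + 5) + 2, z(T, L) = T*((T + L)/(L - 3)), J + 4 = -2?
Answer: 303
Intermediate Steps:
J = -6 (J = -4 - 2 = -6)
z(T, L) = T*(L + T)/(-3 + L) (z(T, L) = T*((L + T)/(-3 + L)) = T*(L + T)/(-3 + L))
k = 7 (k = (0*(-6 + 0)/(-3 - 6) + 5) + 2 = (0*(-6)/(-9) + 5) + 2 = (0*(-1/9)*(-6) + 5) + 2 = (0 + 5) + 2 = 5 + 2 = 7)
s(b) = -7 (s(b) = -1*7 = -7)
s(-15) + 310 = -7 + 310 = 303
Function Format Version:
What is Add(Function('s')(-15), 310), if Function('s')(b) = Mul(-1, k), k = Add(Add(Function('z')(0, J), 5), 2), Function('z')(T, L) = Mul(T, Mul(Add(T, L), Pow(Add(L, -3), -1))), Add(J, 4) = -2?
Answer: 303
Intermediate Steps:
J = -6 (J = Add(-4, -2) = -6)
Function('z')(T, L) = Mul(T, Pow(Add(-3, L), -1), Add(L, T)) (Function('z')(T, L) = Mul(T, Mul(Add(L, T), Pow(Add(-3, L), -1))) = Mul(T, Mul(Pow(Add(-3, L), -1), Add(L, T))) = Mul(T, Pow(Add(-3, L), -1), Add(L, T)))
k = 7 (k = Add(Add(Mul(0, Pow(Add(-3, -6), -1), Add(-6, 0)), 5), 2) = Add(Add(Mul(0, Pow(-9, -1), -6), 5), 2) = Add(Add(Mul(0, Rational(-1, 9), -6), 5), 2) = Add(Add(0, 5), 2) = Add(5, 2) = 7)
Function('s')(b) = -7 (Function('s')(b) = Mul(-1, 7) = -7)
Add(Function('s')(-15), 310) = Add(-7, 310) = 303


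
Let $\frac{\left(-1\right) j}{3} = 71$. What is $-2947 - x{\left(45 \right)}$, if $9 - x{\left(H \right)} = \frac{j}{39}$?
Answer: $- \frac{38499}{13} \approx -2961.5$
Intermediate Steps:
$j = -213$ ($j = \left(-3\right) 71 = -213$)
$x{\left(H \right)} = \frac{188}{13}$ ($x{\left(H \right)} = 9 - - \frac{213}{39} = 9 - \left(-213\right) \frac{1}{39} = 9 - - \frac{71}{13} = 9 + \frac{71}{13} = \frac{188}{13}$)
$-2947 - x{\left(45 \right)} = -2947 - \frac{188}{13} = - \frac{38499}{13}$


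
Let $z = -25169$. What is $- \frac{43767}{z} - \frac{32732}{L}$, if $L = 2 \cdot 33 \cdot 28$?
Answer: $- \frac{26533939}{1661154} \approx -15.973$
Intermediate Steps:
$L = 1848$ ($L = 66 \cdot 28 = 1848$)
$- \frac{43767}{z} - \frac{32732}{L} = - \frac{43767}{-25169} - \frac{32732}{1848} = \left(-43767\right) \left(- \frac{1}{25169}\right) - \frac{1169}{66} = \frac{43767}{25169} - \frac{1169}{66} = - \frac{26533939}{1661154}$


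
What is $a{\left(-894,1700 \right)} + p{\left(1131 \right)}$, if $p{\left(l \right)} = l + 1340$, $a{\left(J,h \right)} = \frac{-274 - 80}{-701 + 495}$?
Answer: $\frac{254690}{103} \approx 2472.7$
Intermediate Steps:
$a{\left(J,h \right)} = \frac{177}{103}$ ($a{\left(J,h \right)} = - \frac{354}{-206} = \left(-354\right) \left(- \frac{1}{206}\right) = \frac{177}{103}$)
$p{\left(l \right)} = 1340 + l$
$a{\left(-894,1700 \right)} + p{\left(1131 \right)} = \frac{177}{103} + \left(1340 + 1131\right) = \frac{177}{103} + 2471 = \frac{254690}{103}$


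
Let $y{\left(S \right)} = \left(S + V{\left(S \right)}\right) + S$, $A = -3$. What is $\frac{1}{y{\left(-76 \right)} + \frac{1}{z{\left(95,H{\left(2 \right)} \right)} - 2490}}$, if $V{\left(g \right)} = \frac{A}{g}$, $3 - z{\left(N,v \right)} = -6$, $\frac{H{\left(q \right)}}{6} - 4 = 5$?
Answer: $- \frac{188556}{28653145} \approx -0.0065806$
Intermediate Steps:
$H{\left(q \right)} = 54$ ($H{\left(q \right)} = 24 + 6 \cdot 5 = 24 + 30 = 54$)
$z{\left(N,v \right)} = 9$ ($z{\left(N,v \right)} = 3 - -6 = 3 + 6 = 9$)
$V{\left(g \right)} = - \frac{3}{g}$
$y{\left(S \right)} = - \frac{3}{S} + 2 S$ ($y{\left(S \right)} = \left(S - \frac{3}{S}\right) + S = - \frac{3}{S} + 2 S$)
$\frac{1}{y{\left(-76 \right)} + \frac{1}{z{\left(95,H{\left(2 \right)} \right)} - 2490}} = \frac{1}{\left(- \frac{3}{-76} + 2 \left(-76\right)\right) + \frac{1}{9 - 2490}} = \frac{1}{\left(\left(-3\right) \left(- \frac{1}{76}\right) - 152\right) + \frac{1}{-2481}} = \frac{1}{\left(\frac{3}{76} - 152\right) - \frac{1}{2481}} = \frac{1}{- \frac{11549}{76} - \frac{1}{2481}} = \frac{1}{- \frac{28653145}{188556}} = - \frac{188556}{28653145}$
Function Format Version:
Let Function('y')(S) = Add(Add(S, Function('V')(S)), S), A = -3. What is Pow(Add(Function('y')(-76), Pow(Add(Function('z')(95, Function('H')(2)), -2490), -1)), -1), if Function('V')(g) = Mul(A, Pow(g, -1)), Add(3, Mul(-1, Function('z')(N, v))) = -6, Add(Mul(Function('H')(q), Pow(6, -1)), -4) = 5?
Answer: Rational(-188556, 28653145) ≈ -0.0065806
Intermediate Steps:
Function('H')(q) = 54 (Function('H')(q) = Add(24, Mul(6, 5)) = Add(24, 30) = 54)
Function('z')(N, v) = 9 (Function('z')(N, v) = Add(3, Mul(-1, -6)) = Add(3, 6) = 9)
Function('V')(g) = Mul(-3, Pow(g, -1))
Function('y')(S) = Add(Mul(-3, Pow(S, -1)), Mul(2, S)) (Function('y')(S) = Add(Add(S, Mul(-3, Pow(S, -1))), S) = Add(Mul(-3, Pow(S, -1)), Mul(2, S)))
Pow(Add(Function('y')(-76), Pow(Add(Function('z')(95, Function('H')(2)), -2490), -1)), -1) = Pow(Add(Add(Mul(-3, Pow(-76, -1)), Mul(2, -76)), Pow(Add(9, -2490), -1)), -1) = Pow(Add(Add(Mul(-3, Rational(-1, 76)), -152), Pow(-2481, -1)), -1) = Pow(Add(Add(Rational(3, 76), -152), Rational(-1, 2481)), -1) = Pow(Add(Rational(-11549, 76), Rational(-1, 2481)), -1) = Pow(Rational(-28653145, 188556), -1) = Rational(-188556, 28653145)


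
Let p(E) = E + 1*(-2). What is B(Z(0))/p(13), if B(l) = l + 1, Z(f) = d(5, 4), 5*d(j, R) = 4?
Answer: 9/55 ≈ 0.16364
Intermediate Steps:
d(j, R) = ⅘ (d(j, R) = (⅕)*4 = ⅘)
Z(f) = ⅘
p(E) = -2 + E (p(E) = E - 2 = -2 + E)
B(l) = 1 + l
B(Z(0))/p(13) = (1 + ⅘)/(-2 + 13) = (9/5)/11 = (9/5)*(1/11) = 9/55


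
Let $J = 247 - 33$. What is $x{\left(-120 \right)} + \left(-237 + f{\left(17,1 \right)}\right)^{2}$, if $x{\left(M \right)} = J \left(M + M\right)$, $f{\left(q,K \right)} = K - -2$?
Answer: $3396$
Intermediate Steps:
$f{\left(q,K \right)} = 2 + K$ ($f{\left(q,K \right)} = K + 2 = 2 + K$)
$J = 214$
$x{\left(M \right)} = 428 M$ ($x{\left(M \right)} = 214 \left(M + M\right) = 214 \cdot 2 M = 428 M$)
$x{\left(-120 \right)} + \left(-237 + f{\left(17,1 \right)}\right)^{2} = 428 \left(-120\right) + \left(-237 + \left(2 + 1\right)\right)^{2} = -51360 + \left(-237 + 3\right)^{2} = -51360 + \left(-234\right)^{2} = -51360 + 54756 = 3396$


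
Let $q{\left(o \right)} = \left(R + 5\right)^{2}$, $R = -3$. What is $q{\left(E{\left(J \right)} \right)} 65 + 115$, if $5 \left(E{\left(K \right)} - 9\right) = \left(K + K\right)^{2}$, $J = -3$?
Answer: $375$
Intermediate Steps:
$E{\left(K \right)} = 9 + \frac{4 K^{2}}{5}$ ($E{\left(K \right)} = 9 + \frac{\left(K + K\right)^{2}}{5} = 9 + \frac{\left(2 K\right)^{2}}{5} = 9 + \frac{4 K^{2}}{5}$)
$q{\left(o \right)} = 4$ ($q{\left(o \right)} = \left(-3 + 5\right)^{2} = 2^{2} = 4$)
$q{\left(E{\left(J \right)} \right)} 65 + 115 = 4 \cdot 65 + 115 = 260 + 115 = 375$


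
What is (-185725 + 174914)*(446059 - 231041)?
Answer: -2324559598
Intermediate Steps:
(-185725 + 174914)*(446059 - 231041) = -10811*215018 = -2324559598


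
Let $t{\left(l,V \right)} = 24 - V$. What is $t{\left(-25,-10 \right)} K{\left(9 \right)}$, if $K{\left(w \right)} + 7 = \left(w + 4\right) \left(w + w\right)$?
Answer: $7718$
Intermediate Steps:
$K{\left(w \right)} = -7 + 2 w \left(4 + w\right)$ ($K{\left(w \right)} = -7 + \left(w + 4\right) \left(w + w\right) = -7 + \left(4 + w\right) 2 w = -7 + 2 w \left(4 + w\right)$)
$t{\left(-25,-10 \right)} K{\left(9 \right)} = \left(24 - -10\right) \left(-7 + 2 \cdot 9^{2} + 8 \cdot 9\right) = \left(24 + 10\right) \left(-7 + 2 \cdot 81 + 72\right) = 34 \left(-7 + 162 + 72\right) = 34 \cdot 227 = 7718$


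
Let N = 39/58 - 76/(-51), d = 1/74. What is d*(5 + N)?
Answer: 21187/218892 ≈ 0.096792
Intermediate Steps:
d = 1/74 ≈ 0.013514
N = 6397/2958 (N = 39*(1/58) - 76*(-1/51) = 39/58 + 76/51 = 6397/2958 ≈ 2.1626)
d*(5 + N) = (5 + 6397/2958)/74 = (1/74)*(21187/2958) = 21187/218892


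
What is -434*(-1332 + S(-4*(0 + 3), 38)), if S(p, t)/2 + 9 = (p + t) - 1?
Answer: 564200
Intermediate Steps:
S(p, t) = -20 + 2*p + 2*t (S(p, t) = -18 + 2*((p + t) - 1) = -18 + 2*(-1 + p + t) = -18 + (-2 + 2*p + 2*t) = -20 + 2*p + 2*t)
-434*(-1332 + S(-4*(0 + 3), 38)) = -434*(-1332 + (-20 + 2*(-4*(0 + 3)) + 2*38)) = -434*(-1332 + (-20 + 2*(-4*3) + 76)) = -434*(-1332 + (-20 + 2*(-12) + 76)) = -434*(-1332 + (-20 - 24 + 76)) = -434*(-1332 + 32) = -434*(-1300) = 564200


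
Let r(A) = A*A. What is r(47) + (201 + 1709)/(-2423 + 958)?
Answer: 646855/293 ≈ 2207.7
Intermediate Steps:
r(A) = A**2
r(47) + (201 + 1709)/(-2423 + 958) = 47**2 + (201 + 1709)/(-2423 + 958) = 2209 + 1910/(-1465) = 2209 + 1910*(-1/1465) = 2209 - 382/293 = 646855/293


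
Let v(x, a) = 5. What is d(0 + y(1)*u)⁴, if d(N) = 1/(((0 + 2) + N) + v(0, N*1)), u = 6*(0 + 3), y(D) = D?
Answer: 1/390625 ≈ 2.5600e-6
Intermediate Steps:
u = 18 (u = 6*3 = 18)
d(N) = 1/(7 + N) (d(N) = 1/(((0 + 2) + N) + 5) = 1/((2 + N) + 5) = 1/(7 + N))
d(0 + y(1)*u)⁴ = (1/(7 + (0 + 1*18)))⁴ = (1/(7 + (0 + 18)))⁴ = (1/(7 + 18))⁴ = (1/25)⁴ = 1/390625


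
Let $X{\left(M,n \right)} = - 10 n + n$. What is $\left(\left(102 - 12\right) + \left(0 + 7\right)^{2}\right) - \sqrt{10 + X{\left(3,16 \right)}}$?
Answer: $139 - i \sqrt{134} \approx 139.0 - 11.576 i$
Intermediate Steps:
$X{\left(M,n \right)} = - 9 n$
$\left(\left(102 - 12\right) + \left(0 + 7\right)^{2}\right) - \sqrt{10 + X{\left(3,16 \right)}} = \left(\left(102 - 12\right) + \left(0 + 7\right)^{2}\right) - \sqrt{10 - 144} = \left(90 + 7^{2}\right) - \sqrt{10 - 144} = \left(90 + 49\right) - \sqrt{-134} = 139 - i \sqrt{134}$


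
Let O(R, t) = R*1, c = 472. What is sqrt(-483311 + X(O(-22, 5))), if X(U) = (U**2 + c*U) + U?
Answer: I*sqrt(493233) ≈ 702.31*I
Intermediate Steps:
O(R, t) = R
X(U) = U**2 + 473*U (X(U) = (U**2 + 472*U) + U = U**2 + 473*U)
sqrt(-483311 + X(O(-22, 5))) = sqrt(-483311 - 22*(473 - 22)) = sqrt(-483311 - 22*451) = sqrt(-483311 - 9922) = sqrt(-493233) = I*sqrt(493233)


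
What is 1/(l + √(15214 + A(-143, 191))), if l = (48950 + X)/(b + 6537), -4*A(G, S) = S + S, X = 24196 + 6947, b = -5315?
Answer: -579134/95629145 + 4418*√60474/95629145 ≈ 0.0053050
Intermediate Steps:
X = 31143
A(G, S) = -S/2 (A(G, S) = -(S + S)/4 = -S/2)
l = 6161/94 (l = (48950 + 31143)/(-5315 + 6537) = 80093/1222 = 80093*(1/1222) = 6161/94 ≈ 65.543)
1/(l + √(15214 + A(-143, 191))) = 1/(6161/94 + √(15214 - ½*191)) = 1/(6161/94 + √(15214 - 191/2)) = 1/(6161/94 + √(30237/2)) = 1/(6161/94 + √60474/2)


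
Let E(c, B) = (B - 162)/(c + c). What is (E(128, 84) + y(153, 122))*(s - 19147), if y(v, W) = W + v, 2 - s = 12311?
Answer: -34563263/4 ≈ -8.6408e+6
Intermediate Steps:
s = -12309 (s = 2 - 1*12311 = 2 - 12311 = -12309)
E(c, B) = (-162 + B)/(2*c) (E(c, B) = (-162 + B)/((2*c)) = (-162 + B)*(1/(2*c)) = (-162 + B)/(2*c))
(E(128, 84) + y(153, 122))*(s - 19147) = ((½)*(-162 + 84)/128 + (122 + 153))*(-12309 - 19147) = ((½)*(1/128)*(-78) + 275)*(-31456) = (-39/128 + 275)*(-31456) = (35161/128)*(-31456) = -34563263/4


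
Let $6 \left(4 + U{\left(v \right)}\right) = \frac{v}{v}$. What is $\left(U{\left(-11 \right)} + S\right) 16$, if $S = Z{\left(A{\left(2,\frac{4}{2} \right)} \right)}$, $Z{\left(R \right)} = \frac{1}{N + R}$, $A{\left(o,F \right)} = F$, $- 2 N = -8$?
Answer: $- \frac{176}{3} \approx -58.667$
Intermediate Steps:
$N = 4$ ($N = \left(- \frac{1}{2}\right) \left(-8\right) = 4$)
$U{\left(v \right)} = - \frac{23}{6}$ ($U{\left(v \right)} = -4 + \frac{v \frac{1}{v}}{6} = -4 + \frac{1}{6} \cdot 1 = -4 + \frac{1}{6} = - \frac{23}{6}$)
$Z{\left(R \right)} = \frac{1}{4 + R}$
$S = \frac{1}{6}$ ($S = \frac{1}{4 + \frac{4}{2}} = \frac{1}{4 + 4 \cdot \frac{1}{2}} = \frac{1}{4 + 2} = \frac{1}{6} \approx 0.16667$)
$\left(U{\left(-11 \right)} + S\right) 16 = \left(- \frac{23}{6} + \frac{1}{6}\right) 16 = \left(- \frac{11}{3}\right) 16 = - \frac{176}{3}$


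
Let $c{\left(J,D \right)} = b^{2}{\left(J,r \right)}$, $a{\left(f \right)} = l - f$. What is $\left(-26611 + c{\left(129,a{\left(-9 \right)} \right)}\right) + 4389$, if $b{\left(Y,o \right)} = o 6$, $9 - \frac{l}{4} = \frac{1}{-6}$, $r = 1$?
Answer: $-22186$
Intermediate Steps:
$l = \frac{110}{3}$ ($l = 36 - \frac{4}{-6} = 36 - - \frac{2}{3} = 36 + \frac{2}{3} = \frac{110}{3} \approx 36.667$)
$b{\left(Y,o \right)} = 6 o$
$a{\left(f \right)} = \frac{110}{3} - f$
$c{\left(J,D \right)} = 36$ ($c{\left(J,D \right)} = \left(6 \cdot 1\right)^{2} = 6^{2} = 36$)
$\left(-26611 + c{\left(129,a{\left(-9 \right)} \right)}\right) + 4389 = \left(-26611 + 36\right) + 4389 = -26575 + 4389 = -22186$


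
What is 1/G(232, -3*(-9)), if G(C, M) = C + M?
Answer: 1/259 ≈ 0.0038610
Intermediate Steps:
1/G(232, -3*(-9)) = 1/(232 - 3*(-9)) = 1/(232 + 27) = 1/259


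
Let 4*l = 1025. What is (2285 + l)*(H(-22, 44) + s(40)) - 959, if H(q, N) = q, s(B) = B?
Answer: 89567/2 ≈ 44784.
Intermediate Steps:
l = 1025/4 (l = (¼)*1025 = 1025/4 ≈ 256.25)
(2285 + l)*(H(-22, 44) + s(40)) - 959 = (2285 + 1025/4)*(-22 + 40) - 959 = (10165/4)*18 - 959 = 91485/2 - 959 = 89567/2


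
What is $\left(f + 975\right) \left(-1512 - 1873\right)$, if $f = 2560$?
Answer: $-11965975$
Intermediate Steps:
$\left(f + 975\right) \left(-1512 - 1873\right) = \left(2560 + 975\right) \left(-1512 - 1873\right) = 3535 \left(-3385\right) = -11965975$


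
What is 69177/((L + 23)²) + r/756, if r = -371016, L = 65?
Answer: -78356947/162624 ≈ -481.83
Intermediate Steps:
69177/((L + 23)²) + r/756 = 69177/((65 + 23)²) - 371016/756 = 69177/(88²) - 371016*1/756 = 69177/7744 - 10306/21 = -78356947/162624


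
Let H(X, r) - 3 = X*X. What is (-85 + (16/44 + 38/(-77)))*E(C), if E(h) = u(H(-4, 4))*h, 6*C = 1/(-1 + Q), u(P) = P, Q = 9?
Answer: -41515/1232 ≈ -33.697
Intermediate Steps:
H(X, r) = 3 + X**2 (H(X, r) = 3 + X*X = 3 + X**2)
C = 1/48 (C = 1/(6*(-1 + 9)) = (1/6)/8 = (1/6)*(1/8) = 1/48 ≈ 0.020833)
E(h) = 19*h (E(h) = (3 + (-4)**2)*h = (3 + 16)*h = 19*h)
(-85 + (16/44 + 38/(-77)))*E(C) = (-85 + (16/44 + 38/(-77)))*(19*(1/48)) = (-85 + (16*(1/44) + 38*(-1/77)))*(19/48) = (-85 + (4/11 - 38/77))*(19/48) = (-85 - 10/77)*(19/48) = -6555/77*19/48 = -41515/1232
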